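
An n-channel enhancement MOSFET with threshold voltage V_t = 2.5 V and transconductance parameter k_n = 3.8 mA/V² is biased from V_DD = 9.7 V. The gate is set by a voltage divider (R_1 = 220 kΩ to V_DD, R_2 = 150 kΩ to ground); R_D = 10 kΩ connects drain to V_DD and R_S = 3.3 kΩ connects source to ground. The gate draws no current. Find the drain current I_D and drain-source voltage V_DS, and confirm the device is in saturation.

I_D ≈ 0.31 mA, V_DS ≈ 5.6 V

V_G = V_DD·R_2/(R_1+R_2) = 9.7×150/370 = 3.93 V.
Assume saturation: I_D = (k_n/2)(V_GS − V_t)² with V_GS = V_G − I_D·R_S = 3.93 − 3.3·I_D.
Substituting gives 20.7·I_D² − 19·I_D + 3.9 = 0, with roots I_D = 0.311 or 0.605 mA.
The root I_D = 0.605 mA gives V_GS = 1.94 V ≤ V_t, so take I_D = 0.311 mA.
Then V_GS = 2.9 V and V_DS = V_DD − I_D(R_D+R_S) = 9.7 − 0.311×13.3 = 5.56 V.
Saturation requires V_DS ≥ V_GS − V_t = 0.405 V; 5.56 ≥ 0.405 ✓.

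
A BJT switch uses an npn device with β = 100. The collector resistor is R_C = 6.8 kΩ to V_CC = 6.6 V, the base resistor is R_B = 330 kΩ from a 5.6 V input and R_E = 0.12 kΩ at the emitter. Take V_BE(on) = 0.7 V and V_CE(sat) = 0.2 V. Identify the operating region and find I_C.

saturation; I_C ≈ 0.92 mA

Assume active: I_B = (5.6 − 0.7)/(330 + 101×0.12) = 0.0143 mA, I_C = β·I_B = 1.43 mA.
Then V_CE = 6.6 − 1.43×6.8 − 1.45×0.12 = -3.31 V < 0.2 V — the active assumption fails.
Re-solve with V_CE = 0.2 V. KCL at the emitter: V_E/R_E = (V_BB−0.7−V_E)/R_B + (V_CC−0.2−V_E)/R_C, giving V_E = 0.113 V.
I_C = (V_CC − 0.2 − V_E)/R_C = (6.4 − 0.113)/6.8 = 0.925 mA.
Check: I_B = (4.9 − 0.113)/330 = 0.0145 mA, and β·I_B = 1.45 mA > I_C, confirming saturation.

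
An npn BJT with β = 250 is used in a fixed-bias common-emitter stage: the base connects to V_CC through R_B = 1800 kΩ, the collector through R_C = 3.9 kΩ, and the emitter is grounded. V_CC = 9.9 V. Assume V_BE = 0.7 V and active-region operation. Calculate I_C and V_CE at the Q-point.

Base loop: V_CC = I_B·R_B + V_BE, so I_B = (9.9 − 0.7)/1800 kΩ = 0.00511 mA.
In the active region I_C = β·I_B = 250 × 0.00511 = 1.28 mA.
Collector loop: V_CE = V_CC − I_C·R_C = 9.9 − 1.28×3.9 = 4.92 V.
Since V_CE = 4.92 V > V_CE(sat) ≈ 0.2 V, the transistor is in the active region as assumed.

I_C ≈ 1.3 mA, V_CE ≈ 4.9 V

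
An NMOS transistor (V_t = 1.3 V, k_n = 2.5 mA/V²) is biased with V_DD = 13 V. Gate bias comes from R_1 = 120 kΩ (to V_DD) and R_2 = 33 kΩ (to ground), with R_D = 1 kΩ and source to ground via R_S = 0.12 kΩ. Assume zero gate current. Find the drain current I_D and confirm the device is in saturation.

I_D ≈ 2 mA

V_G = V_DD·R_2/(R_1+R_2) = 13×33/153 = 2.8 V.
Assume saturation: I_D = (k_n/2)(V_GS − V_t)² with V_GS = V_G − I_D·R_S = 2.8 − 0.12·I_D.
Substituting gives 0.018·I_D² − 1.45·I_D + 2.83 = 0, with roots I_D = 2 or 78.6 mA.
The root I_D = 78.6 mA gives V_GS = -6.63 V ≤ V_t, so take I_D = 2 mA.
Then V_GS = 2.56 V and V_DS = V_DD − I_D(R_D+R_S) = 13 − 2×1.12 = 10.8 V.
Saturation requires V_DS ≥ V_GS − V_t = 1.26 V; 10.8 ≥ 1.26 ✓.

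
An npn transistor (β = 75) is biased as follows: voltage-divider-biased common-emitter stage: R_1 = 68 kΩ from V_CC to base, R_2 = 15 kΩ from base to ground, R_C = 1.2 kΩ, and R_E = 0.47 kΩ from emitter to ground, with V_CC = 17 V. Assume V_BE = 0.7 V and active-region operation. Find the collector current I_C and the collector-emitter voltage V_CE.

I_C ≈ 3.7 mA, V_CE ≈ 11 V

Thevenize the base divider: V_Th = V_CC·R_2/(R_1+R_2) = 17×15/83 = 3.07 V, R_Th = R_1‖R_2 = 12.3 kΩ.
Base-emitter loop: V_Th = I_B·R_Th + V_BE + (β+1)I_B·R_E, so I_B = (3.07 − 0.7) / (12.3 + 76×0.47) = 0.0494 mA.
I_C = β·I_B = 75×0.0494 = 3.71 mA, and I_E = (β+1)I_B = 3.76 mA.
V_CE = V_CC − I_C·R_C − I_E·R_E = 17 − 3.71×1.2 − 3.76×0.47 = 10.8 V.
V_CE = 10.8 V > 0.2 V confirms active-region operation.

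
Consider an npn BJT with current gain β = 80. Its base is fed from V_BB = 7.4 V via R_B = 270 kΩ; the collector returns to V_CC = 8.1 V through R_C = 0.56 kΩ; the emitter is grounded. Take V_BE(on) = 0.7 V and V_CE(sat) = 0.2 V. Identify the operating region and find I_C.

active; I_C ≈ 2 mA

Assume active. Base-emitter loop: I_B = (V_BB − V_BE)/R_B = (7.4 − 0.7)/270 = 0.0248 mA.
I_C = β·I_B = 80×0.0248 = 1.99 mA.
V_CE = V_CC − I_C·R_C = 8.1 − 1.99×0.56 = 6.99 V > V_CE(sat), so the active-region assumption holds.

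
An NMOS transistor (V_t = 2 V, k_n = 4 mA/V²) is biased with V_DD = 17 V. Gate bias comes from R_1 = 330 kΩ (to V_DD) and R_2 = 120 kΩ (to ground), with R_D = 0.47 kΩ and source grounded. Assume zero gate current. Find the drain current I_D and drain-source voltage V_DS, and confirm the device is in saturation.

I_D ≈ 13 mA, V_DS ≈ 11 V

V_G = V_DD·R_2/(R_1+R_2) = 17×120/450 = 4.53 V. With the source grounded, V_GS = V_G = 4.53 V.
Assume saturation: I_D = (k_n/2)(V_GS − V_t)² = (4/2)×(4.53 − 2)² = 2×2.53² = 12.8 mA.
V_DS = V_DD − I_D·R_D = 17 − 12.8×0.47 = 11 V.
Saturation requires V_DS ≥ V_GS − V_t = 2.53 V; 11 ≥ 2.53 ✓.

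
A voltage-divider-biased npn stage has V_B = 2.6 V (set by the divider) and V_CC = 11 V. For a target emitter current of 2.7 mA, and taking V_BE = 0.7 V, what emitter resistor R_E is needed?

V_E = V_B − V_BE = 2.6 − 0.7 = 1.9 V.
R_E = V_E / I_E = 1.9 / 2.7 = 0.704 kΩ.

R_E ≈ 0.7 kΩ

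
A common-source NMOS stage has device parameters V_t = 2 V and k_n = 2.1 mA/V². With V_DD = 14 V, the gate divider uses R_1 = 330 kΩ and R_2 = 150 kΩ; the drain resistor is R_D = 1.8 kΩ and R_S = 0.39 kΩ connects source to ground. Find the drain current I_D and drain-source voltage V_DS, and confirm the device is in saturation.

I_D ≈ 2.3 mA, V_DS ≈ 9 V

V_G = V_DD·R_2/(R_1+R_2) = 14×150/480 = 4.38 V.
Assume saturation: I_D = (k_n/2)(V_GS − V_t)² with V_GS = V_G − I_D·R_S = 4.38 − 0.39·I_D.
Substituting gives 0.16·I_D² − 2.95·I_D + 5.92 = 0, with roots I_D = 2.3 or 16.1 mA.
The root I_D = 16.1 mA gives V_GS = -1.92 V ≤ V_t, so take I_D = 2.3 mA.
Then V_GS = 3.48 V and V_DS = V_DD − I_D(R_D+R_S) = 14 − 2.3×2.19 = 8.97 V.
Saturation requires V_DS ≥ V_GS − V_t = 1.48 V; 8.97 ≥ 1.48 ✓.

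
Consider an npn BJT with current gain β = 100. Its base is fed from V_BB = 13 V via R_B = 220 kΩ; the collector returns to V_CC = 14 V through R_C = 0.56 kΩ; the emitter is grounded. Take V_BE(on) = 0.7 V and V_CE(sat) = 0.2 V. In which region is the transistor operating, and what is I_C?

Assume active. Base-emitter loop: I_B = (V_BB − V_BE)/R_B = (13 − 0.7)/220 = 0.0559 mA.
I_C = β·I_B = 100×0.0559 = 5.59 mA.
V_CE = V_CC − I_C·R_C = 14 − 5.59×0.56 = 10.9 V > V_CE(sat), so the active-region assumption holds.

active; I_C ≈ 5.6 mA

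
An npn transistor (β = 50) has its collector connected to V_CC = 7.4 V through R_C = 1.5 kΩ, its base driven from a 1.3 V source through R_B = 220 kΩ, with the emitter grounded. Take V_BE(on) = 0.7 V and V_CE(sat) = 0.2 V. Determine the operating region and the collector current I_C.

active; I_C ≈ 0.14 mA

Assume active. Base-emitter loop: I_B = (V_BB − V_BE)/R_B = (1.3 − 0.7)/220 = 0.00273 mA.
I_C = β·I_B = 50×0.00273 = 0.136 mA.
V_CE = V_CC − I_C·R_C = 7.4 − 0.136×1.5 = 7.2 V > V_CE(sat), so the active-region assumption holds.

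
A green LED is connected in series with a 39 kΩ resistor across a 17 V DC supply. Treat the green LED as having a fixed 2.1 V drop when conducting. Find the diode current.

I ≈ 0.38 mA

KVL around the loop: 17 = V_D + I·R = 2.1 + I × 39 kΩ.
So I = (17 − 2.1) / 39 kΩ = 14.9 / 39 = 0.382 mA.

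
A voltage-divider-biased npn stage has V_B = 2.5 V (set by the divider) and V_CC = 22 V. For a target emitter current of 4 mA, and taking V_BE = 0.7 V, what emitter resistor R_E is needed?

R_E ≈ 0.45 kΩ

V_E = V_B − V_BE = 2.5 − 0.7 = 1.8 V.
R_E = V_E / I_E = 1.8 / 4 = 0.45 kΩ.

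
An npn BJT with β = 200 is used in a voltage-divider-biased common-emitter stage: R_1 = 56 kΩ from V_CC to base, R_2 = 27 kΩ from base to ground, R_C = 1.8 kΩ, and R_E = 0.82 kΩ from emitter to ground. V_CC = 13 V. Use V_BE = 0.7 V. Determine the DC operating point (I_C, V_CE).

I_C ≈ 3.9 mA, V_CE ≈ 2.9 V

Thevenize the base divider: V_Th = V_CC·R_2/(R_1+R_2) = 13×27/83 = 4.23 V, R_Th = R_1‖R_2 = 18.2 kΩ.
Base-emitter loop: V_Th = I_B·R_Th + V_BE + (β+1)I_B·R_E, so I_B = (4.23 − 0.7) / (18.2 + 201×0.82) = 0.0193 mA.
I_C = β·I_B = 200×0.0193 = 3.86 mA, and I_E = (β+1)I_B = 3.88 mA.
V_CE = V_CC − I_C·R_C − I_E·R_E = 13 − 3.86×1.8 − 3.88×0.82 = 2.88 V.
V_CE = 2.88 V > 0.2 V confirms active-region operation.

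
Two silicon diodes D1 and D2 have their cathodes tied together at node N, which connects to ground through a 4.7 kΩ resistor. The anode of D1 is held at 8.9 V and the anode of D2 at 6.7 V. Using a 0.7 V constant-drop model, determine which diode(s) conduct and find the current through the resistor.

Assume both conduct. Then node N would need to be at both 8.9−0.7 = 8.2 V and 6.7−0.7 = 6 V, which is impossible.
Assume only D1 conducts: V_N = 8.9 − 0.7 = 8.2 V, so I_R = 8.2/4.7 = 1.74 mA.
Check D2: its anode-to-cathode voltage is 6.7 − 8.2 = -1.5 V < 0.7 V, so it is off. The assumption is consistent.

Only D1 conducts; I_R ≈ 1.7 mA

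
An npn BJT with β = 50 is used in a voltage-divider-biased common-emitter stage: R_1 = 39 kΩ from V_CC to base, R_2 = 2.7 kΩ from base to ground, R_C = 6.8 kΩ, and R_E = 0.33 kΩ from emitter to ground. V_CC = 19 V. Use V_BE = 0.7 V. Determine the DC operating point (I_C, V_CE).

Thevenize the base divider: V_Th = V_CC·R_2/(R_1+R_2) = 19×2.7/41.7 = 1.23 V, R_Th = R_1‖R_2 = 2.53 kΩ.
Base-emitter loop: V_Th = I_B·R_Th + V_BE + (β+1)I_B·R_E, so I_B = (1.23 − 0.7) / (2.53 + 51×0.33) = 0.0274 mA.
I_C = β·I_B = 50×0.0274 = 1.37 mA, and I_E = (β+1)I_B = 1.4 mA.
V_CE = V_CC − I_C·R_C − I_E·R_E = 19 − 1.37×6.8 − 1.4×0.33 = 9.22 V.
V_CE = 9.22 V > 0.2 V confirms active-region operation.

I_C ≈ 1.4 mA, V_CE ≈ 9.2 V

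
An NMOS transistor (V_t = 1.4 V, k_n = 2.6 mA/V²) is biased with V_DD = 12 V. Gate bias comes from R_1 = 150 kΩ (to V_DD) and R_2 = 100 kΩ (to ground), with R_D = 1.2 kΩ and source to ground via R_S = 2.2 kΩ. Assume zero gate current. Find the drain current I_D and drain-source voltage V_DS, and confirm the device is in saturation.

I_D ≈ 1.1 mA, V_DS ≈ 8.2 V

V_G = V_DD·R_2/(R_1+R_2) = 12×100/250 = 4.8 V.
Assume saturation: I_D = (k_n/2)(V_GS − V_t)² with V_GS = V_G − I_D·R_S = 4.8 − 2.2·I_D.
Substituting gives 6.29·I_D² − 20.4·I_D + 15 = 0, with roots I_D = 1.12 or 2.13 mA.
The root I_D = 2.13 mA gives V_GS = 0.121 V ≤ V_t, so take I_D = 1.12 mA.
Then V_GS = 2.33 V and V_DS = V_DD − I_D(R_D+R_S) = 12 − 1.12×3.4 = 8.18 V.
Saturation requires V_DS ≥ V_GS − V_t = 0.929 V; 8.18 ≥ 0.929 ✓.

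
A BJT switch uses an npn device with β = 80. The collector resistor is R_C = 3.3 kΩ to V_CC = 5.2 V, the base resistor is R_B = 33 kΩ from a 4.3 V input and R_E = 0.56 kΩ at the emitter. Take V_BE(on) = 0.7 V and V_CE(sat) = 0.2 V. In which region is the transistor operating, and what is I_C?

Assume active: I_B = (4.3 − 0.7)/(33 + 81×0.56) = 0.0459 mA, I_C = β·I_B = 3.68 mA.
Then V_CE = 5.2 − 3.68×3.3 − 3.72×0.56 = -9.01 V < 0.2 V — the active assumption fails.
Re-solve with V_CE = 0.2 V. KCL at the emitter: V_E/R_E = (V_BB−0.7−V_E)/R_B + (V_CC−0.2−V_E)/R_C, giving V_E = 0.766 V.
I_C = (V_CC − 0.2 − V_E)/R_C = (5 − 0.766)/3.3 = 1.28 mA.
Check: I_B = (3.6 − 0.766)/33 = 0.0859 mA, and β·I_B = 6.87 mA > I_C, confirming saturation.

saturation; I_C ≈ 1.3 mA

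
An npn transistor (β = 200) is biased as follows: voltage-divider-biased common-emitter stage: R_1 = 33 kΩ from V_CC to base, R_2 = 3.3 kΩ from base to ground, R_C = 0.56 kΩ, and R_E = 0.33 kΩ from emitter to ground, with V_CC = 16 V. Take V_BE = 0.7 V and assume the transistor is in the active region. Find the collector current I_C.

Thevenize the base divider: V_Th = V_CC·R_2/(R_1+R_2) = 16×3.3/36.3 = 1.45 V, R_Th = R_1‖R_2 = 3 kΩ.
Base-emitter loop: V_Th = I_B·R_Th + V_BE + (β+1)I_B·R_E, so I_B = (1.45 − 0.7) / (3 + 201×0.33) = 0.0109 mA.
I_C = β·I_B = 200×0.0109 = 2.18 mA, and I_E = (β+1)I_B = 2.19 mA.
V_CE = V_CC − I_C·R_C − I_E·R_E = 16 − 2.18×0.56 − 2.19×0.33 = 14.1 V.
V_CE = 14.1 V > 0.2 V confirms active-region operation.

I_C ≈ 2.2 mA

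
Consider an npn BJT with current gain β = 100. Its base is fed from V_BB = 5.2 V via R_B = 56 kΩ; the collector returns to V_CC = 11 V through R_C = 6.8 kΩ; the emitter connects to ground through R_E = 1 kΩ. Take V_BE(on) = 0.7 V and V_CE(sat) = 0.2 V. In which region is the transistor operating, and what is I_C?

saturation; I_C ≈ 1.4 mA

Assume active: I_B = (5.2 − 0.7)/(56 + 101×1) = 0.0287 mA, I_C = β·I_B = 2.87 mA.
Then V_CE = 11 − 2.87×6.8 − 2.89×1 = -11.4 V < 0.2 V — the active assumption fails.
Re-solve with V_CE = 0.2 V. KCL at the emitter: V_E/R_E = (V_BB−0.7−V_E)/R_B + (V_CC−0.2−V_E)/R_C, giving V_E = 1.43 V.
I_C = (V_CC − 0.2 − V_E)/R_C = (10.8 − 1.43)/6.8 = 1.38 mA.
Check: I_B = (4.5 − 1.43)/56 = 0.0548 mA, and β·I_B = 5.48 mA > I_C, confirming saturation.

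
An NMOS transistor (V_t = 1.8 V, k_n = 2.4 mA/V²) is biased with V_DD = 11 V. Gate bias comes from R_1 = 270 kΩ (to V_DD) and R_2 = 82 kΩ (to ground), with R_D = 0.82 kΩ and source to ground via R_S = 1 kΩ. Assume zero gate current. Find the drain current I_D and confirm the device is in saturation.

I_D ≈ 0.28 mA

V_G = V_DD·R_2/(R_1+R_2) = 11×82/352 = 2.56 V.
Assume saturation: I_D = (k_n/2)(V_GS − V_t)² with V_GS = V_G − I_D·R_S = 2.56 − 1·I_D.
Substituting gives 1.2·I_D² − 2.83·I_D + 0.698 = 0, with roots I_D = 0.28 or 2.08 mA.
The root I_D = 2.08 mA gives V_GS = 0.484 V ≤ V_t, so take I_D = 0.28 mA.
Then V_GS = 2.28 V and V_DS = V_DD − I_D(R_D+R_S) = 11 − 0.28×1.82 = 10.5 V.
Saturation requires V_DS ≥ V_GS − V_t = 0.483 V; 10.5 ≥ 0.483 ✓.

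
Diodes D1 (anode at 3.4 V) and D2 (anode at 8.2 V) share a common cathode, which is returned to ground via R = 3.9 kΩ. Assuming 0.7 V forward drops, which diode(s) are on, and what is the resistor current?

Only D2 conducts; I_R ≈ 1.9 mA

Assume both conduct. Then node N would need to be at both 3.4−0.7 = 2.7 V and 8.2−0.7 = 7.5 V, which is impossible.
Assume only D2 conducts: V_N = 8.2 − 0.7 = 7.5 V, so I_R = 7.5/3.9 = 1.92 mA.
Check D1: its anode-to-cathode voltage is 3.4 − 7.5 = -4.1 V < 0.7 V, so it is off. The assumption is consistent.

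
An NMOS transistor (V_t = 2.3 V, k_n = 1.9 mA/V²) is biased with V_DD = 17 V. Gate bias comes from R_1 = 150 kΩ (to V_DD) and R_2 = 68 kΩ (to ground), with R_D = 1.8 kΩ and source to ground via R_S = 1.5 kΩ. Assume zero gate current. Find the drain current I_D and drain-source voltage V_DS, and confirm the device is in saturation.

I_D ≈ 1.2 mA, V_DS ≈ 13 V

V_G = V_DD·R_2/(R_1+R_2) = 17×68/218 = 5.3 V.
Assume saturation: I_D = (k_n/2)(V_GS − V_t)² with V_GS = V_G − I_D·R_S = 5.3 − 1.5·I_D.
Substituting gives 2.14·I_D² − 9.56·I_D + 8.57 = 0, with roots I_D = 1.24 or 3.23 mA.
The root I_D = 3.23 mA gives V_GS = 0.456 V ≤ V_t, so take I_D = 1.24 mA.
Then V_GS = 3.44 V and V_DS = V_DD − I_D(R_D+R_S) = 17 − 1.24×3.3 = 12.9 V.
Saturation requires V_DS ≥ V_GS − V_t = 1.14 V; 12.9 ≥ 1.14 ✓.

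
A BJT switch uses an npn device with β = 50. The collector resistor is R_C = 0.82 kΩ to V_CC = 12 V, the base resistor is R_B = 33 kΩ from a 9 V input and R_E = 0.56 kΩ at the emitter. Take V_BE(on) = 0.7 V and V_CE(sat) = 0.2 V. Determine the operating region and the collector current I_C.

Assume active. Base-emitter loop: I_B = (V_BB − V_BE)/(R_B + (β+1)R_E) = (9 − 0.7)/(33 + 51×0.56) = 0.135 mA.
I_C = β·I_B = 50×0.135 = 6.74 mA.
V_CE = V_CC − I_C·R_C − I_E·R_E = 12 − 6.74×0.82 − 6.88×0.56 = 2.62 V > V_CE(sat), so the active-region assumption holds.

active; I_C ≈ 6.7 mA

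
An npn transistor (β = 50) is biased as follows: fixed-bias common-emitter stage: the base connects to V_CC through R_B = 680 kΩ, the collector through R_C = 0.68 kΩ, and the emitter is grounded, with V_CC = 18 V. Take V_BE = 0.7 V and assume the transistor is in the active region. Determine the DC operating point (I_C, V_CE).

Base loop: V_CC = I_B·R_B + V_BE, so I_B = (18 − 0.7)/680 kΩ = 0.0254 mA.
In the active region I_C = β·I_B = 50 × 0.0254 = 1.27 mA.
Collector loop: V_CE = V_CC − I_C·R_C = 18 − 1.27×0.68 = 17.1 V.
Since V_CE = 17.1 V > V_CE(sat) ≈ 0.2 V, the transistor is in the active region as assumed.

I_C ≈ 1.3 mA, V_CE ≈ 17 V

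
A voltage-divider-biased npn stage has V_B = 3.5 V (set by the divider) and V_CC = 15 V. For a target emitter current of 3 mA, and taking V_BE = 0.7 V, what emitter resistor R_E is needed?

V_E = V_B − V_BE = 3.5 − 0.7 = 2.8 V.
R_E = V_E / I_E = 2.8 / 3 = 0.933 kΩ.

R_E ≈ 0.93 kΩ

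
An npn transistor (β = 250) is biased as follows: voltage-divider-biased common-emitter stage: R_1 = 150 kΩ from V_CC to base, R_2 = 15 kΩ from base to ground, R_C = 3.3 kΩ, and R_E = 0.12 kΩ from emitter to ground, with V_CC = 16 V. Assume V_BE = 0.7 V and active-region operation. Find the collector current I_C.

I_C ≈ 4.3 mA

Thevenize the base divider: V_Th = V_CC·R_2/(R_1+R_2) = 16×15/165 = 1.45 V, R_Th = R_1‖R_2 = 13.6 kΩ.
Base-emitter loop: V_Th = I_B·R_Th + V_BE + (β+1)I_B·R_E, so I_B = (1.45 − 0.7) / (13.6 + 251×0.12) = 0.0172 mA.
I_C = β·I_B = 250×0.0172 = 4.31 mA, and I_E = (β+1)I_B = 4.33 mA.
V_CE = V_CC − I_C·R_C − I_E·R_E = 16 − 4.31×3.3 − 4.33×0.12 = 1.25 V.
V_CE = 1.25 V > 0.2 V confirms active-region operation.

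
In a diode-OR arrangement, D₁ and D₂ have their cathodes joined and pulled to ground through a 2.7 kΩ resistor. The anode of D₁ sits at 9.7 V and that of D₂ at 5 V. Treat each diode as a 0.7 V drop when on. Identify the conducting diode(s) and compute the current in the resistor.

Only D₁ conducts; I_R ≈ 3.3 mA

Assume both conduct. Then node N would need to be at both 9.7−0.7 = 9 V and 5−0.7 = 4.3 V, which is impossible.
Assume only D₁ conducts: V_N = 9.7 − 0.7 = 9 V, so I_R = 9/2.7 = 3.33 mA.
Check D₂: its anode-to-cathode voltage is 5 − 9 = -4 V < 0.7 V, so it is off. The assumption is consistent.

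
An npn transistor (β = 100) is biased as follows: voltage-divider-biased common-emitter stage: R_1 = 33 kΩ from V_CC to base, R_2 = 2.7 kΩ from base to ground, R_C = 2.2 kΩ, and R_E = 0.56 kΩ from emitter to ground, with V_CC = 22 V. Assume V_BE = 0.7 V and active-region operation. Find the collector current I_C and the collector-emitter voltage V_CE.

I_C ≈ 1.6 mA, V_CE ≈ 17 V

Thevenize the base divider: V_Th = V_CC·R_2/(R_1+R_2) = 22×2.7/35.7 = 1.66 V, R_Th = R_1‖R_2 = 2.5 kΩ.
Base-emitter loop: V_Th = I_B·R_Th + V_BE + (β+1)I_B·R_E, so I_B = (1.66 − 0.7) / (2.5 + 101×0.56) = 0.0163 mA.
I_C = β·I_B = 100×0.0163 = 1.63 mA, and I_E = (β+1)I_B = 1.65 mA.
V_CE = V_CC − I_C·R_C − I_E·R_E = 22 − 1.63×2.2 − 1.65×0.56 = 17.5 V.
V_CE = 17.5 V > 0.2 V confirms active-region operation.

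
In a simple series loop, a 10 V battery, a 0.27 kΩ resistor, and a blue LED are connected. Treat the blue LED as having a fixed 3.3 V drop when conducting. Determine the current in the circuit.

KVL around the loop: 10 = V_D + I·R = 3.3 + I × 0.27 kΩ.
So I = (10 − 3.3) / 0.27 kΩ = 6.7 / 0.27 = 24.8 mA.

I ≈ 25 mA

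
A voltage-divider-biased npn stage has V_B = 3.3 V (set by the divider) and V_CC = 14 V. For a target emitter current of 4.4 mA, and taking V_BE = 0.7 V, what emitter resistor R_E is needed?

R_E ≈ 0.59 kΩ

V_E = V_B − V_BE = 3.3 − 0.7 = 2.6 V.
R_E = V_E / I_E = 2.6 / 4.4 = 0.591 kΩ.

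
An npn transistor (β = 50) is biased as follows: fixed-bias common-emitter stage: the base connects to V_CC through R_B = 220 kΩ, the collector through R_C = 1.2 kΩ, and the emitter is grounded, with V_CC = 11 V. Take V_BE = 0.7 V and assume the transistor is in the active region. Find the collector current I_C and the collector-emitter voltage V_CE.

I_C ≈ 2.3 mA, V_CE ≈ 8.2 V

Base loop: V_CC = I_B·R_B + V_BE, so I_B = (11 − 0.7)/220 kΩ = 0.0468 mA.
In the active region I_C = β·I_B = 50 × 0.0468 = 2.34 mA.
Collector loop: V_CE = V_CC − I_C·R_C = 11 − 2.34×1.2 = 8.19 V.
Since V_CE = 8.19 V > V_CE(sat) ≈ 0.2 V, the transistor is in the active region as assumed.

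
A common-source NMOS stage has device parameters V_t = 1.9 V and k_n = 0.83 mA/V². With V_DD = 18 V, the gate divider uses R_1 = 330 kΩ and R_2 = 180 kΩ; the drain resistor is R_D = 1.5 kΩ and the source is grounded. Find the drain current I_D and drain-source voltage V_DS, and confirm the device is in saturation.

I_D ≈ 8.2 mA, V_DS ≈ 5.7 V

V_G = V_DD·R_2/(R_1+R_2) = 18×180/510 = 6.35 V. With the source grounded, V_GS = V_G = 6.35 V.
Assume saturation: I_D = (k_n/2)(V_GS − V_t)² = (0.83/2)×(6.35 − 1.9)² = 0.415×4.45² = 8.23 mA.
V_DS = V_DD − I_D·R_D = 18 − 8.23×1.5 = 5.66 V.
Saturation requires V_DS ≥ V_GS − V_t = 4.45 V; 5.66 ≥ 4.45 ✓.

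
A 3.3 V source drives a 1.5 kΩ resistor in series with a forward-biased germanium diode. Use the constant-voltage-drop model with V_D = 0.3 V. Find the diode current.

I ≈ 2 mA

KVL around the loop: 3.3 = V_D + I·R = 0.3 + I × 1.5 kΩ.
So I = (3.3 − 0.3) / 1.5 kΩ = 3 / 1.5 = 2 mA.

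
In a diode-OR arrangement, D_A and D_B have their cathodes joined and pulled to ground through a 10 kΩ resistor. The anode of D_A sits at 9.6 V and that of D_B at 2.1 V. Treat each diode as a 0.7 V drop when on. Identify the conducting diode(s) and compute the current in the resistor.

Only D_A conducts; I_R ≈ 0.89 mA

Assume both conduct. Then node N would need to be at both 9.6−0.7 = 8.9 V and 2.1−0.7 = 1.4 V, which is impossible.
Assume only D_A conducts: V_N = 9.6 − 0.7 = 8.9 V, so I_R = 8.9/10 = 0.89 mA.
Check D_B: its anode-to-cathode voltage is 2.1 − 8.9 = -6.8 V < 0.7 V, so it is off. The assumption is consistent.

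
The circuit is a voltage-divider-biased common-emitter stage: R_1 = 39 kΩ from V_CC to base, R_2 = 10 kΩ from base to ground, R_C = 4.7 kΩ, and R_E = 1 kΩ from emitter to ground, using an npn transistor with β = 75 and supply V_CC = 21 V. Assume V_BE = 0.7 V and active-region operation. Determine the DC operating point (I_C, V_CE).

Thevenize the base divider: V_Th = V_CC·R_2/(R_1+R_2) = 21×10/49 = 4.29 V, R_Th = R_1‖R_2 = 7.96 kΩ.
Base-emitter loop: V_Th = I_B·R_Th + V_BE + (β+1)I_B·R_E, so I_B = (4.29 − 0.7) / (7.96 + 76×1) = 0.0427 mA.
I_C = β·I_B = 75×0.0427 = 3.2 mA, and I_E = (β+1)I_B = 3.25 mA.
V_CE = V_CC − I_C·R_C − I_E·R_E = 21 − 3.2×4.7 − 3.25×1 = 2.7 V.
V_CE = 2.7 V > 0.2 V confirms active-region operation.

I_C ≈ 3.2 mA, V_CE ≈ 2.7 V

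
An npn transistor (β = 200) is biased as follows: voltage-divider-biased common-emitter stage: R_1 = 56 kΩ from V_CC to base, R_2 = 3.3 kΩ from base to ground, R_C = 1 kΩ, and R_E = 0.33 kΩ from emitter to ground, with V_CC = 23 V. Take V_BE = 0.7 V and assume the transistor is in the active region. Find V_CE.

V_CE ≈ 21 V

Thevenize the base divider: V_Th = V_CC·R_2/(R_1+R_2) = 23×3.3/59.3 = 1.28 V, R_Th = R_1‖R_2 = 3.12 kΩ.
Base-emitter loop: V_Th = I_B·R_Th + V_BE + (β+1)I_B·R_E, so I_B = (1.28 − 0.7) / (3.12 + 201×0.33) = 0.00835 mA.
I_C = β·I_B = 200×0.00835 = 1.67 mA, and I_E = (β+1)I_B = 1.68 mA.
V_CE = V_CC − I_C·R_C − I_E·R_E = 23 − 1.67×1 − 1.68×0.33 = 20.8 V.
V_CE = 20.8 V > 0.2 V confirms active-region operation.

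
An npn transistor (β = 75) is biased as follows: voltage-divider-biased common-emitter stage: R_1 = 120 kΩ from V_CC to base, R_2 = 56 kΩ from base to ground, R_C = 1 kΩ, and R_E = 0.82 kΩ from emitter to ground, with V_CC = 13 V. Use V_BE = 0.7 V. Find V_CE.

V_CE ≈ 8.3 V

Thevenize the base divider: V_Th = V_CC·R_2/(R_1+R_2) = 13×56/176 = 4.14 V, R_Th = R_1‖R_2 = 38.2 kΩ.
Base-emitter loop: V_Th = I_B·R_Th + V_BE + (β+1)I_B·R_E, so I_B = (4.14 − 0.7) / (38.2 + 76×0.82) = 0.0342 mA.
I_C = β·I_B = 75×0.0342 = 2.56 mA, and I_E = (β+1)I_B = 2.6 mA.
V_CE = V_CC − I_C·R_C − I_E·R_E = 13 − 2.56×1 − 2.6×0.82 = 8.3 V.
V_CE = 8.3 V > 0.2 V confirms active-region operation.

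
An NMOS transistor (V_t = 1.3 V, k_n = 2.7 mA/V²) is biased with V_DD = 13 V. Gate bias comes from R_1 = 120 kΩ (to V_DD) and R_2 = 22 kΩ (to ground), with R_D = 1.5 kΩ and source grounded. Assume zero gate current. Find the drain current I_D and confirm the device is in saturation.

I_D ≈ 0.69 mA

V_G = V_DD·R_2/(R_1+R_2) = 13×22/142 = 2.01 V. With the source grounded, V_GS = V_G = 2.01 V.
Assume saturation: I_D = (k_n/2)(V_GS − V_t)² = (2.7/2)×(2.01 − 1.3)² = 1.35×0.714² = 0.688 mA.
V_DS = V_DD − I_D·R_D = 13 − 0.688×1.5 = 12 V.
Saturation requires V_DS ≥ V_GS − V_t = 0.714 V; 12 ≥ 0.714 ✓.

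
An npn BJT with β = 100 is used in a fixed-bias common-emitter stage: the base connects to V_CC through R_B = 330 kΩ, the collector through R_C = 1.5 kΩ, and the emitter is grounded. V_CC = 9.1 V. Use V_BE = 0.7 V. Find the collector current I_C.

Base loop: V_CC = I_B·R_B + V_BE, so I_B = (9.1 − 0.7)/330 kΩ = 0.0255 mA.
In the active region I_C = β·I_B = 100 × 0.0255 = 2.55 mA.
Collector loop: V_CE = V_CC − I_C·R_C = 9.1 − 2.55×1.5 = 5.28 V.
Since V_CE = 5.28 V > V_CE(sat) ≈ 0.2 V, the transistor is in the active region as assumed.

I_C ≈ 2.5 mA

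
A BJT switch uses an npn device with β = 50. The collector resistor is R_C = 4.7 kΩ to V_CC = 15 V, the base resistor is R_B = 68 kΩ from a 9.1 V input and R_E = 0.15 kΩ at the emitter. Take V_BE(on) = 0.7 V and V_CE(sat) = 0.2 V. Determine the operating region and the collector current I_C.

saturation; I_C ≈ 3 mA

Assume active: I_B = (9.1 − 0.7)/(68 + 51×0.15) = 0.111 mA, I_C = β·I_B = 5.55 mA.
Then V_CE = 15 − 5.55×4.7 − 5.66×0.15 = -11.9 V < 0.2 V — the active assumption fails.
Re-solve with V_CE = 0.2 V. KCL at the emitter: V_E/R_E = (V_BB−0.7−V_E)/R_B + (V_CC−0.2−V_E)/R_C, giving V_E = 0.475 V.
I_C = (V_CC − 0.2 − V_E)/R_C = (14.8 − 0.475)/4.7 = 3.05 mA.
Check: I_B = (8.4 − 0.475)/68 = 0.117 mA, and β·I_B = 5.83 mA > I_C, confirming saturation.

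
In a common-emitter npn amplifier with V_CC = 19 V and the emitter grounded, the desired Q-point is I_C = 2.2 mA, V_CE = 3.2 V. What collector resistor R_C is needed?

Collector loop: V_CC = I_C·R_C + V_CE.
R_C = (V_CC − V_CE)/I_C = (19 − 3.2)/2.2 = 7.18 kΩ.

R_C ≈ 7.2 kΩ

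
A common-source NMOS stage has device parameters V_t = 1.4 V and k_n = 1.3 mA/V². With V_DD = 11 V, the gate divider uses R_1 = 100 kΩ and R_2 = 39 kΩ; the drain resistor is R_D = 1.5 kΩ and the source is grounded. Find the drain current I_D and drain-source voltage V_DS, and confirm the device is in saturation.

V_G = V_DD·R_2/(R_1+R_2) = 11×39/139 = 3.09 V. With the source grounded, V_GS = V_G = 3.09 V.
Assume saturation: I_D = (k_n/2)(V_GS − V_t)² = (1.3/2)×(3.09 − 1.4)² = 0.65×1.69² = 1.85 mA.
V_DS = V_DD − I_D·R_D = 11 − 1.85×1.5 = 8.23 V.
Saturation requires V_DS ≥ V_GS − V_t = 1.69 V; 8.23 ≥ 1.69 ✓.

I_D ≈ 1.8 mA, V_DS ≈ 8.2 V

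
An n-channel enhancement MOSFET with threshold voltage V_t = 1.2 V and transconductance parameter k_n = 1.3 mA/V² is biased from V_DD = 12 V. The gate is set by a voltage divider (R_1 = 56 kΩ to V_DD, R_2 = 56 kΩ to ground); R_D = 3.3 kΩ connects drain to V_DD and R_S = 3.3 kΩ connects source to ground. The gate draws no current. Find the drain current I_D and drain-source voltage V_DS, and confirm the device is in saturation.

V_G = V_DD·R_2/(R_1+R_2) = 12×56/112 = 6 V.
Assume saturation: I_D = (k_n/2)(V_GS − V_t)² with V_GS = V_G − I_D·R_S = 6 − 3.3·I_D.
Substituting gives 7.08·I_D² − 21.6·I_D + 15 = 0, with roots I_D = 1.07 or 1.98 mA.
The root I_D = 1.98 mA gives V_GS = -0.547 V ≤ V_t, so take I_D = 1.07 mA.
Then V_GS = 2.48 V and V_DS = V_DD − I_D(R_D+R_S) = 12 − 1.07×6.6 = 4.96 V.
Saturation requires V_DS ≥ V_GS − V_t = 1.28 V; 4.96 ≥ 1.28 ✓.

I_D ≈ 1.1 mA, V_DS ≈ 5 V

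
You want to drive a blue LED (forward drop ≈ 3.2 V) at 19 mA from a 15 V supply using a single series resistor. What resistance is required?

R ≈ 0.62 kΩ

The resistor drops V_S − V_D = 15 − 3.2 = 11.8 V at 19 mA.
R = 11.8 V / 19 mA = 0.621 kΩ.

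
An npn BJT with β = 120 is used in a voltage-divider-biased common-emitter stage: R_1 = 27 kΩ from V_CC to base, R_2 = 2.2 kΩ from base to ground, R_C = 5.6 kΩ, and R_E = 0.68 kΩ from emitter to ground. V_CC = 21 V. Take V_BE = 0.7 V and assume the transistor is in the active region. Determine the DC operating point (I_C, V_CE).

Thevenize the base divider: V_Th = V_CC·R_2/(R_1+R_2) = 21×2.2/29.2 = 1.58 V, R_Th = R_1‖R_2 = 2.03 kΩ.
Base-emitter loop: V_Th = I_B·R_Th + V_BE + (β+1)I_B·R_E, so I_B = (1.58 − 0.7) / (2.03 + 121×0.68) = 0.0105 mA.
I_C = β·I_B = 120×0.0105 = 1.26 mA, and I_E = (β+1)I_B = 1.27 mA.
V_CE = V_CC − I_C·R_C − I_E·R_E = 21 − 1.26×5.6 − 1.27×0.68 = 13.1 V.
V_CE = 13.1 V > 0.2 V confirms active-region operation.

I_C ≈ 1.3 mA, V_CE ≈ 13 V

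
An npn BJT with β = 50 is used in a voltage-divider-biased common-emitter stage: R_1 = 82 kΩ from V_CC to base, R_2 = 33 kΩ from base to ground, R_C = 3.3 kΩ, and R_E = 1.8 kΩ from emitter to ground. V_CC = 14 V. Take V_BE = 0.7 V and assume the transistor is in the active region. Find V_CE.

V_CE ≈ 6.6 V

Thevenize the base divider: V_Th = V_CC·R_2/(R_1+R_2) = 14×33/115 = 4.02 V, R_Th = R_1‖R_2 = 23.5 kΩ.
Base-emitter loop: V_Th = I_B·R_Th + V_BE + (β+1)I_B·R_E, so I_B = (4.02 − 0.7) / (23.5 + 51×1.8) = 0.0288 mA.
I_C = β·I_B = 50×0.0288 = 1.44 mA, and I_E = (β+1)I_B = 1.47 mA.
V_CE = V_CC − I_C·R_C − I_E·R_E = 14 − 1.44×3.3 − 1.47×1.8 = 6.61 V.
V_CE = 6.61 V > 0.2 V confirms active-region operation.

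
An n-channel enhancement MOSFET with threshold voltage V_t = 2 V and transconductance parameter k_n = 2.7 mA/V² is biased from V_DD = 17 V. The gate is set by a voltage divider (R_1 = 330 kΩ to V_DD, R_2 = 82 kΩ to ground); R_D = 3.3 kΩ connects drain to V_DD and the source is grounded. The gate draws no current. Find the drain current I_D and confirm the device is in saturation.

I_D ≈ 2.6 mA

V_G = V_DD·R_2/(R_1+R_2) = 17×82/412 = 3.38 V. With the source grounded, V_GS = V_G = 3.38 V.
Assume saturation: I_D = (k_n/2)(V_GS − V_t)² = (2.7/2)×(3.38 − 2)² = 1.35×1.38² = 2.58 mA.
V_DS = V_DD − I_D·R_D = 17 − 2.58×3.3 = 8.47 V.
Saturation requires V_DS ≥ V_GS − V_t = 1.38 V; 8.47 ≥ 1.38 ✓.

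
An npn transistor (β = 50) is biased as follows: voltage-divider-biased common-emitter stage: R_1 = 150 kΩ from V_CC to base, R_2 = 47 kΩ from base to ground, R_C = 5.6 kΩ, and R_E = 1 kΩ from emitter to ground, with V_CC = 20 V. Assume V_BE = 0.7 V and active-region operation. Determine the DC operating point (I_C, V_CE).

I_C ≈ 2.3 mA, V_CE ≈ 4.5 V

Thevenize the base divider: V_Th = V_CC·R_2/(R_1+R_2) = 20×47/197 = 4.77 V, R_Th = R_1‖R_2 = 35.8 kΩ.
Base-emitter loop: V_Th = I_B·R_Th + V_BE + (β+1)I_B·R_E, so I_B = (4.77 − 0.7) / (35.8 + 51×1) = 0.0469 mA.
I_C = β·I_B = 50×0.0469 = 2.35 mA, and I_E = (β+1)I_B = 2.39 mA.
V_CE = V_CC − I_C·R_C − I_E·R_E = 20 − 2.35×5.6 − 2.39×1 = 4.47 V.
V_CE = 4.47 V > 0.2 V confirms active-region operation.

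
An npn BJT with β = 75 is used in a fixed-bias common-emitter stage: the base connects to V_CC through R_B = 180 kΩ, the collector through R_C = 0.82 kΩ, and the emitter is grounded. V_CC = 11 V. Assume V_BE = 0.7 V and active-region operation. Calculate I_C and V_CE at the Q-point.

I_C ≈ 4.3 mA, V_CE ≈ 7.5 V

Base loop: V_CC = I_B·R_B + V_BE, so I_B = (11 − 0.7)/180 kΩ = 0.0572 mA.
In the active region I_C = β·I_B = 75 × 0.0572 = 4.29 mA.
Collector loop: V_CE = V_CC − I_C·R_C = 11 − 4.29×0.82 = 7.48 V.
Since V_CE = 7.48 V > V_CE(sat) ≈ 0.2 V, the transistor is in the active region as assumed.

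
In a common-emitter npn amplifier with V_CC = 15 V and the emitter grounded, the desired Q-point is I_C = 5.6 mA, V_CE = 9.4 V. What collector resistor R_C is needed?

Collector loop: V_CC = I_C·R_C + V_CE.
R_C = (V_CC − V_CE)/I_C = (15 − 9.4)/5.6 = 1 kΩ.

R_C ≈ 1 kΩ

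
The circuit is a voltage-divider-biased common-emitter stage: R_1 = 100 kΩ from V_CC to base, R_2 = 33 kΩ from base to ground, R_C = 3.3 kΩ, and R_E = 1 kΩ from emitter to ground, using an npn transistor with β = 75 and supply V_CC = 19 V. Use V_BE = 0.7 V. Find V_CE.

V_CE ≈ 6.1 V

Thevenize the base divider: V_Th = V_CC·R_2/(R_1+R_2) = 19×33/133 = 4.71 V, R_Th = R_1‖R_2 = 24.8 kΩ.
Base-emitter loop: V_Th = I_B·R_Th + V_BE + (β+1)I_B·R_E, so I_B = (4.71 − 0.7) / (24.8 + 76×1) = 0.0398 mA.
I_C = β·I_B = 75×0.0398 = 2.99 mA, and I_E = (β+1)I_B = 3.03 mA.
V_CE = V_CC − I_C·R_C − I_E·R_E = 19 − 2.99×3.3 − 3.03×1 = 6.12 V.
V_CE = 6.12 V > 0.2 V confirms active-region operation.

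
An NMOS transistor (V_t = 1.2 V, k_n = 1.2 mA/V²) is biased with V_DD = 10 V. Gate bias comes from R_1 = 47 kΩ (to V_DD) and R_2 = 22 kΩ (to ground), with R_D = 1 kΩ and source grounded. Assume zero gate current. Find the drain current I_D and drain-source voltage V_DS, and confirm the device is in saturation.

I_D ≈ 2.4 mA, V_DS ≈ 7.6 V

V_G = V_DD·R_2/(R_1+R_2) = 10×22/69 = 3.19 V. With the source grounded, V_GS = V_G = 3.19 V.
Assume saturation: I_D = (k_n/2)(V_GS − V_t)² = (1.2/2)×(3.19 − 1.2)² = 0.6×1.99² = 2.37 mA.
V_DS = V_DD − I_D·R_D = 10 − 2.37×1 = 7.63 V.
Saturation requires V_DS ≥ V_GS − V_t = 1.99 V; 7.63 ≥ 1.99 ✓.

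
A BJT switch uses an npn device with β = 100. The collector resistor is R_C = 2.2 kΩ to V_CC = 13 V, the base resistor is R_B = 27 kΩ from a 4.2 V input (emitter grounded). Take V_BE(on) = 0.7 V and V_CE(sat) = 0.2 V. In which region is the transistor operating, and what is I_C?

saturation; I_C ≈ 5.8 mA

Assume active: I_B = (4.2 − 0.7)/27 = 0.13 mA, giving I_C = β·I_B = 13 mA.
But then V_CE = 13 − 13×2.2 = -15.5 V < V_CE(sat) = 0.2 V — impossible in the active region.
So the transistor is saturated. With V_CE = 0.2 V, I_C = (V_CC − 0.2)/R_C = 12.8/2.2 = 5.82 mA.
Check: β·I_B = 13 mA > I_C = 5.82 mA, confirming saturation.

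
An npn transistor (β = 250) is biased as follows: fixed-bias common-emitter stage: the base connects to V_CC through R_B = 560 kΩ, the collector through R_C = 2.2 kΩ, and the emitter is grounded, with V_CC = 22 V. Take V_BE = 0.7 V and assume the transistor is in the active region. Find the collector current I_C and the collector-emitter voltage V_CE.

Base loop: V_CC = I_B·R_B + V_BE, so I_B = (22 − 0.7)/560 kΩ = 0.038 mA.
In the active region I_C = β·I_B = 250 × 0.038 = 9.51 mA.
Collector loop: V_CE = V_CC − I_C·R_C = 22 − 9.51×2.2 = 1.08 V.
Since V_CE = 1.08 V > V_CE(sat) ≈ 0.2 V, the transistor is in the active region as assumed.

I_C ≈ 9.5 mA, V_CE ≈ 1.1 V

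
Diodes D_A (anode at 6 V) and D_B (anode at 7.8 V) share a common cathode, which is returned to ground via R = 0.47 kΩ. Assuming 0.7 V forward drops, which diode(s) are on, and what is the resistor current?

Only D_B conducts; I_R ≈ 15 mA

Assume both conduct. Then node N would need to be at both 6−0.7 = 5.3 V and 7.8−0.7 = 7.1 V, which is impossible.
Assume only D_B conducts: V_N = 7.8 − 0.7 = 7.1 V, so I_R = 7.1/0.47 = 15.1 mA.
Check D_A: its anode-to-cathode voltage is 6 − 7.1 = -1.1 V < 0.7 V, so it is off. The assumption is consistent.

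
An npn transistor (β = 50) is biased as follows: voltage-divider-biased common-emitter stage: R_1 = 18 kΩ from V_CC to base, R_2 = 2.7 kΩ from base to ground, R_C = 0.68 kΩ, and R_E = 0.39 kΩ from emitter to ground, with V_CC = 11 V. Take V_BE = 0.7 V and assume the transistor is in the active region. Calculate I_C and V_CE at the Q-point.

I_C ≈ 1.7 mA, V_CE ≈ 9.2 V

Thevenize the base divider: V_Th = V_CC·R_2/(R_1+R_2) = 11×2.7/20.7 = 1.43 V, R_Th = R_1‖R_2 = 2.35 kΩ.
Base-emitter loop: V_Th = I_B·R_Th + V_BE + (β+1)I_B·R_E, so I_B = (1.43 − 0.7) / (2.35 + 51×0.39) = 0.033 mA.
I_C = β·I_B = 50×0.033 = 1.65 mA, and I_E = (β+1)I_B = 1.69 mA.
V_CE = V_CC − I_C·R_C − I_E·R_E = 11 − 1.65×0.68 − 1.69×0.39 = 9.22 V.
V_CE = 9.22 V > 0.2 V confirms active-region operation.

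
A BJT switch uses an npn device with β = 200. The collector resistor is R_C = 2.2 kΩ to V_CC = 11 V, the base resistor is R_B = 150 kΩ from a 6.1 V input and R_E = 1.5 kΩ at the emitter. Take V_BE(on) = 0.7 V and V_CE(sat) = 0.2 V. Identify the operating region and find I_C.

Assume active. Base-emitter loop: I_B = (V_BB − V_BE)/(R_B + (β+1)R_E) = (6.1 − 0.7)/(150 + 201×1.5) = 0.012 mA.
I_C = β·I_B = 200×0.012 = 2.39 mA.
V_CE = V_CC − I_C·R_C − I_E·R_E = 11 − 2.39×2.2 − 2.4×1.5 = 2.13 V > V_CE(sat), so the active-region assumption holds.

active; I_C ≈ 2.4 mA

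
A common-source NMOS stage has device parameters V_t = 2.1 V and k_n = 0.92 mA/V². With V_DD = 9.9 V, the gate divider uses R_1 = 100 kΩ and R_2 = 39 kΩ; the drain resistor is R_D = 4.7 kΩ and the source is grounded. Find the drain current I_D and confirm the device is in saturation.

I_D ≈ 0.21 mA

V_G = V_DD·R_2/(R_1+R_2) = 9.9×39/139 = 2.78 V. With the source grounded, V_GS = V_G = 2.78 V.
Assume saturation: I_D = (k_n/2)(V_GS − V_t)² = (0.92/2)×(2.78 − 2.1)² = 0.46×0.678² = 0.211 mA.
V_DS = V_DD − I_D·R_D = 9.9 − 0.211×4.7 = 8.91 V.
Saturation requires V_DS ≥ V_GS − V_t = 0.678 V; 8.91 ≥ 0.678 ✓.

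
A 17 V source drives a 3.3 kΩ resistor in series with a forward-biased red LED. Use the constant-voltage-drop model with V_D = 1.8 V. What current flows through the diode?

KVL around the loop: 17 = V_D + I·R = 1.8 + I × 3.3 kΩ.
So I = (17 − 1.8) / 3.3 kΩ = 15.2 / 3.3 = 4.61 mA.

I ≈ 4.6 mA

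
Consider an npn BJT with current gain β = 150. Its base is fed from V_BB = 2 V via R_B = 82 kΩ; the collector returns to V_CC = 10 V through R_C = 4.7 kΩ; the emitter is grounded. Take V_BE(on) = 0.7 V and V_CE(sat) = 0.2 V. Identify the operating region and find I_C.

Assume active: I_B = (2 − 0.7)/82 = 0.0159 mA, giving I_C = β·I_B = 2.38 mA.
But then V_CE = 10 − 2.38×4.7 = -1.18 V < V_CE(sat) = 0.2 V — impossible in the active region.
So the transistor is saturated. With V_CE = 0.2 V, I_C = (V_CC − 0.2)/R_C = 9.8/4.7 = 2.09 mA.
Check: β·I_B = 2.38 mA > I_C = 2.09 mA, confirming saturation.

saturation; I_C ≈ 2.1 mA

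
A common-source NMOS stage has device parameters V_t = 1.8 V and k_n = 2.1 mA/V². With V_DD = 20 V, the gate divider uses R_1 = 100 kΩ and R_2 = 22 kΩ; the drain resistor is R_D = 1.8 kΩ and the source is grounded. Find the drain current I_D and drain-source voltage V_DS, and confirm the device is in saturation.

I_D ≈ 3.4 mA, V_DS ≈ 14 V

V_G = V_DD·R_2/(R_1+R_2) = 20×22/122 = 3.61 V. With the source grounded, V_GS = V_G = 3.61 V.
Assume saturation: I_D = (k_n/2)(V_GS − V_t)² = (2.1/2)×(3.61 − 1.8)² = 1.05×1.81² = 3.43 mA.
V_DS = V_DD − I_D·R_D = 20 − 3.43×1.8 = 13.8 V.
Saturation requires V_DS ≥ V_GS − V_t = 1.81 V; 13.8 ≥ 1.81 ✓.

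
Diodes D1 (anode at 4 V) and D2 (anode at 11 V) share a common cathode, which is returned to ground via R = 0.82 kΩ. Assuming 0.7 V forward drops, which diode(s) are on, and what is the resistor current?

Only D2 conducts; I_R ≈ 13 mA

Assume both conduct. Then node N would need to be at both 4−0.7 = 3.3 V and 11−0.7 = 10.3 V, which is impossible.
Assume only D2 conducts: V_N = 11 − 0.7 = 10.3 V, so I_R = 10.3/0.82 = 12.6 mA.
Check D1: its anode-to-cathode voltage is 4 − 10.3 = -6.3 V < 0.7 V, so it is off. The assumption is consistent.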